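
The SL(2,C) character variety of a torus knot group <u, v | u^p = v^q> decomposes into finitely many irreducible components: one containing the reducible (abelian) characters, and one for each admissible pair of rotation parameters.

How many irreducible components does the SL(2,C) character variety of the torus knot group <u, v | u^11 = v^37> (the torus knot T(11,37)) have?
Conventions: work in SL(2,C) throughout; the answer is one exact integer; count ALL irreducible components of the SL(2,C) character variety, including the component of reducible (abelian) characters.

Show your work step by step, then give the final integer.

In the torus knot group T(11,37), u^11 = v^37 is central, so an irreducible representation sends it to +I or -I (Schur).
So on each irreducible component the traces are pinned: tr(u) = 2*cos(pi*alpha/11) with 1 <= alpha <= 10, tr(v) = 2*cos(pi*beta/37) with 1 <= beta <= 36.
Consistency of u^11 = (-1)^alpha I with v^37 = (-1)^beta I forces alpha = beta (mod 2).
Counting: 5 odd alphas x 18 odd betas + 5 even alphas x 18 even betas = 90 + 90 = 180.
components with irreducible characters: 180; plus the single component of reducible (abelian) characters: total 181.

181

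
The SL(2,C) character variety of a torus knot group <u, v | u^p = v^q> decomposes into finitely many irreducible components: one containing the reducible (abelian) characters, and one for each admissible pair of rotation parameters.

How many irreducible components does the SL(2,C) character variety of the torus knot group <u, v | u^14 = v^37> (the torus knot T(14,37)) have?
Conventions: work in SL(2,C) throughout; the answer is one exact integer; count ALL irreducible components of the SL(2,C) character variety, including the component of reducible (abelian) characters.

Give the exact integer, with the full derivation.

In the torus knot group T(14,37), u^14 = v^37 is central, so an irreducible representation sends it to +I or -I (Schur).
On an irreducible component, tr(u) is locked at 2*cos(pi*alpha/14) for some alpha in 1..13, and tr(v) at 2*cos(pi*beta/37) for some beta in 1..36.
u^14 = (-1)^alpha I and v^37 = (-1)^beta I must agree, so alpha and beta have equal parity.
Counting: 7 odd alphas x 18 odd betas + 6 even alphas x 18 even betas = 126 + 108 = 234.
components with irreducible characters: 234; plus the single component of reducible (abelian) characters: total 235.

235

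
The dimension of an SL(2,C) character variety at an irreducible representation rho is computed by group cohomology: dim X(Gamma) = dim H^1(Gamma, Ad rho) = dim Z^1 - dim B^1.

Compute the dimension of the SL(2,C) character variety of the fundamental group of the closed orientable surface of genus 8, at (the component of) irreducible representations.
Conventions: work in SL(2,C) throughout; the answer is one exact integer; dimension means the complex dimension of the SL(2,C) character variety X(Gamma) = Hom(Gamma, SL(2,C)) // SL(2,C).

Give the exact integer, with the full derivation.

The genus-8 surface group: 2g = 16 generators, one relator prod [a_i, b_i].
Unconstrained cocycle data is one sl_2 vector per generator (48 dimensions), cut by the relator condition d_2(z) = 0.
d_2 is surjective at irreducible rho (its cokernel H^2 is dual to H^0 = 0), so dim Z^1 = 48 - 3 = 45.
dim B^1 = 3 (coboundaries, injective at irreducible rho).
Hence dim X = 45 - 3 = 42.

42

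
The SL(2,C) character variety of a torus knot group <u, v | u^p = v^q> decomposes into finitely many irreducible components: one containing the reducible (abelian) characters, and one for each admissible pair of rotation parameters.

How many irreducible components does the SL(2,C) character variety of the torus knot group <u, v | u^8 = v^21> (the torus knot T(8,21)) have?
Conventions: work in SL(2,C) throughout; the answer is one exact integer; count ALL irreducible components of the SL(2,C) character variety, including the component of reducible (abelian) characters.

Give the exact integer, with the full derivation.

71

Gamma = < u, v | u^8 = v^21 > (torus knot T(8,21)); the central element u^8 = v^21 acts as +I or -I in any irreducible SL(2,C) representation.
On an irreducible component, tr(u) is locked at 2*cos(pi*alpha/8) for some alpha in 1..7, and tr(v) at 2*cos(pi*beta/21) for some beta in 1..20.
u^8 = (-1)^alpha I and v^21 = (-1)^beta I must agree, so alpha and beta have equal parity.
Enumerate parity-matched pairs: 4*10 odd-odd plus 3*10 even-even gives 70.
components with irreducible characters: 70; plus the single component of reducible (abelian) characters: total 71.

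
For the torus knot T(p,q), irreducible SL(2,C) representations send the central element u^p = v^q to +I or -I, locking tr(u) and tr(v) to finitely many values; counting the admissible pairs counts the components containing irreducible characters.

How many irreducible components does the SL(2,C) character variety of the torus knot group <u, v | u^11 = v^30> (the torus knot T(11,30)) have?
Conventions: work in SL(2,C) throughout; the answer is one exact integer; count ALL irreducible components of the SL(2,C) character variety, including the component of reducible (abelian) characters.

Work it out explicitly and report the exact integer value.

In the torus knot group T(11,30), u^11 = v^30 is central, so an irreducible representation sends it to +I or -I (Schur).
On an irreducible component, tr(u) is locked at 2*cos(pi*alpha/11) for some alpha in 1..10, and tr(v) at 2*cos(pi*beta/30) for some beta in 1..29.
The two central values (-1)^alpha I and (-1)^beta I must be the same matrix, so alpha and beta share a parity.
count pairs: odd alpha (5 choices) x odd beta (15), plus even alpha (5) x even beta (14): 5*15 + 5*14 = 145.
components with irreducible characters: 145; plus the single component of reducible (abelian) characters: total 146.

146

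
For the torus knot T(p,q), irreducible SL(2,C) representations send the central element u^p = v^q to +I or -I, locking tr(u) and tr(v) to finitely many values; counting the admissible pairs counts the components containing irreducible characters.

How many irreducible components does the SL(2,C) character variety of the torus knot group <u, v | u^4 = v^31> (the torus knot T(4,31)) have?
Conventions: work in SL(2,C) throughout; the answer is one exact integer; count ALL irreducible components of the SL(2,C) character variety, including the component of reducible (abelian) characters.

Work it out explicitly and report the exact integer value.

Gamma = < u, v | u^4 = v^31 > (torus knot T(4,31)); the central element u^4 = v^31 acts as +I or -I in any irreducible SL(2,C) representation.
On an irreducible component, tr(u) is locked at 2*cos(pi*alpha/4) for some alpha in 1..3, and tr(v) at 2*cos(pi*beta/31) for some beta in 1..30.
The two central values (-1)^alpha I and (-1)^beta I must be the same matrix, so alpha and beta share a parity.
Enumerate parity-matched pairs: 2*15 odd-odd plus 1*15 even-even gives 45.
Total: 45 irreducible-character components + 1 reducible (abelian) component = 46.

46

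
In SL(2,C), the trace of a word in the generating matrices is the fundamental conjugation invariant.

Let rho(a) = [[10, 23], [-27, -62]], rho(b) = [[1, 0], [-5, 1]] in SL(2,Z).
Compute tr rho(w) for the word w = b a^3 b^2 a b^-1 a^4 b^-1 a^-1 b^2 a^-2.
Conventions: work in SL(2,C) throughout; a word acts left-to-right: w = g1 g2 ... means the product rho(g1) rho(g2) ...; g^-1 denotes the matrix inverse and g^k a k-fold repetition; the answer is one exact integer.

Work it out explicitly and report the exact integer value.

rho(b) = [[1, 0], [-5, 1]]
... * rho(a) = [[10, 23], [-27, -62]]  ->  [[10, 23], [-77, -177]]
... * rho(a) = [[10, 23], [-27, -62]]  ->  [[-521, -1196], [4009, 9203]]
... * rho(a) = [[10, 23], [-27, -62]]  ->  [[27082, 62169], [-208391, -478379]]
... * rho(b) = [[1, 0], [-5, 1]]  ->  [[-283763, 62169], [2183504, -478379]]
... * rho(b) = [[1, 0], [-5, 1]]  ->  [[-594608, 62169], [4575399, -478379]]
... * rho(a) = [[10, 23], [-27, -62]]  ->  [[-7624643, -17530462], [58670223, 134893675]]
... * rho(b^-1) = [[1, 0], [5, 1]]  ->  [[-95276953, -17530462], [733138598, 134893675]]
... * rho(a) = [[10, 23], [-27, -62]]  ->  [[-479447056, -1104481275], [3689256755, 8498779904]]
... * rho(a) = [[10, 23], [-27, -62]]  ->  [[25026523865, 57450556762], [-192574489858, -442071448683]]
... * rho(a) = [[10, 23], [-27, -62]]  ->  [[-1300899793924, -2986324470349], [10010184215861, 22979216551612]]
... * rho(a) = [[10, 23], [-27, -62]]  ->  [[67621762760183, 155231421901386], [-520337004734914, -1194477189235141]]
... * rho(b^-1) = [[1, 0], [5, 1]]  ->  [[843778872267113, 155231421901386], [-6492722950910619, -1194477189235141]]
... * rho(a^-1) = [[-62, -23], [27, 10]]  ->  [[-48123041689223584, -17854599843129739], [370297938847109571, 137387855978592827]]
... * rho(b) = [[1, 0], [-5, 1]]  ->  [[41149957526425111, -17854599843129739], [-316641341045854564, 137387855978592827]]
... * rho(b) = [[1, 0], [-5, 1]]  ->  [[130422956742073806, -17854599843129739], [-1003580620938818699, 137387855978592827]]
... * rho(a^-1) = [[-62, -23], [27, 10]]  ->  [[-8568297513773078925, -3178274003498994928], [65931470609628765667, 24456232841378758347]]
... * rho(a^-1) = [[-62, -23], [27, 10]]  ->  [[445421047759458030294, 165288102781790865995], [-3427432891079756995985, -1271861495607674026871]]
tr = 445421047759458030294 + -1271861495607674026871 = -826440447848215996577

-826440447848215996577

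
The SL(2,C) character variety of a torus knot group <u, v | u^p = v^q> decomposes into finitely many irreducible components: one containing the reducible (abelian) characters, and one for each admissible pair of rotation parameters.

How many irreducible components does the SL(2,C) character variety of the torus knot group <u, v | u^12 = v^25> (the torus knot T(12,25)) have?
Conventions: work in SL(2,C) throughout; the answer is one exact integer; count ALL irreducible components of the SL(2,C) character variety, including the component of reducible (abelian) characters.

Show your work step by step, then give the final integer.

133

Gamma = < u, v | u^12 = v^25 > (torus knot T(12,25)); the central element u^12 = v^25 acts as +I or -I in any irreducible SL(2,C) representation.
On an irreducible component, tr(u) is locked at 2*cos(pi*alpha/12) for some alpha in 1..11, and tr(v) at 2*cos(pi*beta/25) for some beta in 1..24.
Consistency of u^12 = (-1)^alpha I with v^25 = (-1)^beta I forces alpha = beta (mod 2).
Counting: 6 odd alphas x 12 odd betas + 5 even alphas x 12 even betas = 72 + 60 = 132.
That is 132 components of irreducible characters, and with the reducible (abelian) component the total is 133.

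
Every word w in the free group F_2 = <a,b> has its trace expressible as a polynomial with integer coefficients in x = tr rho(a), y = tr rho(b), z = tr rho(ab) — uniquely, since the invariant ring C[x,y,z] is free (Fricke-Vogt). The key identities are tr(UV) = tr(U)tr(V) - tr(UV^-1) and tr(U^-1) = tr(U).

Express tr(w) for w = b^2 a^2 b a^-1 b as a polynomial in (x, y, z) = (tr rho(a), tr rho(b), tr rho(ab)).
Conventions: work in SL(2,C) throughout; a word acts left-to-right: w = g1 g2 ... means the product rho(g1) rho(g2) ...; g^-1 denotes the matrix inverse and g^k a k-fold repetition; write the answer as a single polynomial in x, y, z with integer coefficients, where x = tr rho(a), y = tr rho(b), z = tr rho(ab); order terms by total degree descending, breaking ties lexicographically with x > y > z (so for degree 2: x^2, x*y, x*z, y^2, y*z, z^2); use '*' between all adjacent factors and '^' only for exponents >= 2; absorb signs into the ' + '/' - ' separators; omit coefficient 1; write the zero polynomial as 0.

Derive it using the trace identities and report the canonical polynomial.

x^2*y^3*z - x^3*y^2 - x*y^4 - x*y^2*z^2 - x^2*y*z + y^3*z + x^3 + 4*x*y^2 + x*z^2 - 2*y*z - 3*x

tr(b a b) = tr(b) tr(a b) - tr(a)   [square of b] = y*z - x
use: tr(b^3 a) = tr(b) tr(b a b) - tr(b a)   [square of b] = y^2*z - x*y - z
use: tr(b^2) = tr(b) tr(b) - tr(1)   [square of b] = y^2 - 2
tr(b^3) = tr(b) tr(b^2) - tr(b)   [square of b] = y^3 - 3*y
tr(a^2 b^3) = tr(a) tr(b^3 a) - tr(b^3)   [square of a] = x*y^2*z - x^2*y - y^3 - x*z + 3*y
apply: tr(a^2 b) = tr(a) tr(b a) - tr(b)   [square of a] = x*z - y
apply: tr(a^2) = tr(a) tr(a) - tr(1)   [square of a] = x^2 - 2
tr(a^2 b^2) = tr(b) tr(a^2 b) - tr(a^2)   [square of b] = x*y*z - x^2 - y^2 + 2
use: tr(b^3 a^2 b) = tr(b) tr(a^2 b^3) - tr(a^2 b^2)   [square of b] = x*y^3*z - x^2*y^2 - y^4 - 2*x*y*z + x^2 + 4*y^2 - 2
tr(b a b a) = tr(b a) tr(b a) - tr(1)   [split at a repeated b] = z^2 - 2
apply: tr(a^2 b a b) = tr(a) tr(b a b a) - tr(b a b)   [square of a] = x*z^2 - y*z - x
apply: tr(a^2 b a) = tr(a) tr(b a^2) - tr(b a)   [square of a] = x^2*z - x*y - z
use: tr(a^2 b a b^2) = tr(b) tr(a^2 b a b) - tr(a^2 b a)   [square of b] = x*y*z^2 - x^2*z - y^2*z + z
use: tr(b^3 a^2 b a) = tr(b) tr(a^2 b a b^2) - tr(a^2 b a b)   [square of b] = x*y^2*z^2 - x^2*y*z - y^3*z - x*z^2 + 2*y*z + x
use: tr(b^2 a^2 b a^-1 b) = tr(b^3 a^2 b) tr(a) - tr(b^3 a^2 b a)   [inverse elimination on a] = x^2*y^3*z - x^3*y^2 - x*y^4 - x*y^2*z^2 - x^2*y*z + y^3*z + x^3 + 4*x*y^2 + x*z^2 - 2*y*z - 3*x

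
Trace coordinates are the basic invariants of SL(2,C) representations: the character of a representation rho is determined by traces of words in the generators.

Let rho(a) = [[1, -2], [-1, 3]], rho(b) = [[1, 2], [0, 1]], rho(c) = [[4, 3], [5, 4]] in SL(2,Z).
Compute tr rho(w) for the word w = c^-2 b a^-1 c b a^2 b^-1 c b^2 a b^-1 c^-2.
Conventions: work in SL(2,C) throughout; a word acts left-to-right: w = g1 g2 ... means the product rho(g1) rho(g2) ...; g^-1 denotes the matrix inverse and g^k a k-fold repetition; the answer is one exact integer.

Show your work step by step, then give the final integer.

-303672750

rho(c^-1) = [[4, -3], [-5, 4]]
... * rho(c^-1) = [[4, -3], [-5, 4]]  ->  [[31, -24], [-40, 31]]
... * rho(b) = [[1, 2], [0, 1]]  ->  [[31, 38], [-40, -49]]
... * rho(a^-1) = [[3, 2], [1, 1]]  ->  [[131, 100], [-169, -129]]
... * rho(c) = [[4, 3], [5, 4]]  ->  [[1024, 793], [-1321, -1023]]
... * rho(b) = [[1, 2], [0, 1]]  ->  [[1024, 2841], [-1321, -3665]]
... * rho(a) = [[1, -2], [-1, 3]]  ->  [[-1817, 6475], [2344, -8353]]
... * rho(a) = [[1, -2], [-1, 3]]  ->  [[-8292, 23059], [10697, -29747]]
... * rho(b^-1) = [[1, -2], [0, 1]]  ->  [[-8292, 39643], [10697, -51141]]
... * rho(c) = [[4, 3], [5, 4]]  ->  [[165047, 133696], [-212917, -172473]]
... * rho(b) = [[1, 2], [0, 1]]  ->  [[165047, 463790], [-212917, -598307]]
... * rho(b) = [[1, 2], [0, 1]]  ->  [[165047, 793884], [-212917, -1024141]]
... * rho(a) = [[1, -2], [-1, 3]]  ->  [[-628837, 2051558], [811224, -2646589]]
... * rho(b^-1) = [[1, -2], [0, 1]]  ->  [[-628837, 3309232], [811224, -4269037]]
... * rho(c^-1) = [[4, -3], [-5, 4]]  ->  [[-19061508, 15123439], [24590081, -19509820]]
... * rho(c^-1) = [[4, -3], [-5, 4]]  ->  [[-151863227, 117678280], [195909424, -151809523]]
tr = -151863227 + -151809523 = -303672750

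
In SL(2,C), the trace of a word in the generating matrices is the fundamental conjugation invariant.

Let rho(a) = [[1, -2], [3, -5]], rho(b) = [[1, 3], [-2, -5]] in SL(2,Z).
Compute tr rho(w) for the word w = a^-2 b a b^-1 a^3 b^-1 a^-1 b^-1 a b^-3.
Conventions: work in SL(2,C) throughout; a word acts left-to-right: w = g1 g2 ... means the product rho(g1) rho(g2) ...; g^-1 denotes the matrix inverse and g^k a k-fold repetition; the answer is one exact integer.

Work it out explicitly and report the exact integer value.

rho(a^-1) = [[-5, 2], [-3, 1]]
... * rho(a^-1) = [[-5, 2], [-3, 1]]  ->  [[19, -8], [12, -5]]
... * rho(b) = [[1, 3], [-2, -5]]  ->  [[35, 97], [22, 61]]
... * rho(a) = [[1, -2], [3, -5]]  ->  [[326, -555], [205, -349]]
... * rho(b^-1) = [[-5, -3], [2, 1]]  ->  [[-2740, -1533], [-1723, -964]]
... * rho(a) = [[1, -2], [3, -5]]  ->  [[-7339, 13145], [-4615, 8266]]
... * rho(a) = [[1, -2], [3, -5]]  ->  [[32096, -51047], [20183, -32100]]
... * rho(a) = [[1, -2], [3, -5]]  ->  [[-121045, 191043], [-76117, 120134]]
... * rho(b^-1) = [[-5, -3], [2, 1]]  ->  [[987311, 554178], [620853, 348485]]
... * rho(a^-1) = [[-5, 2], [-3, 1]]  ->  [[-6599089, 2528800], [-4149720, 1590191]]
... * rho(b^-1) = [[-5, -3], [2, 1]]  ->  [[38053045, 22326067], [23928982, 14039351]]
... * rho(a) = [[1, -2], [3, -5]]  ->  [[105031246, -187736425], [66047035, -118054719]]
... * rho(b^-1) = [[-5, -3], [2, 1]]  ->  [[-900629080, -502830163], [-566344613, -316195824]]
... * rho(b^-1) = [[-5, -3], [2, 1]]  ->  [[3497485074, 2199057077], [2199331417, 1382838015]]
... * rho(b^-1) = [[-5, -3], [2, 1]]  ->  [[-13089311216, -8293398145], [-8230981055, -5215156236]]
tr = -13089311216 + -5215156236 = -18304467452

-18304467452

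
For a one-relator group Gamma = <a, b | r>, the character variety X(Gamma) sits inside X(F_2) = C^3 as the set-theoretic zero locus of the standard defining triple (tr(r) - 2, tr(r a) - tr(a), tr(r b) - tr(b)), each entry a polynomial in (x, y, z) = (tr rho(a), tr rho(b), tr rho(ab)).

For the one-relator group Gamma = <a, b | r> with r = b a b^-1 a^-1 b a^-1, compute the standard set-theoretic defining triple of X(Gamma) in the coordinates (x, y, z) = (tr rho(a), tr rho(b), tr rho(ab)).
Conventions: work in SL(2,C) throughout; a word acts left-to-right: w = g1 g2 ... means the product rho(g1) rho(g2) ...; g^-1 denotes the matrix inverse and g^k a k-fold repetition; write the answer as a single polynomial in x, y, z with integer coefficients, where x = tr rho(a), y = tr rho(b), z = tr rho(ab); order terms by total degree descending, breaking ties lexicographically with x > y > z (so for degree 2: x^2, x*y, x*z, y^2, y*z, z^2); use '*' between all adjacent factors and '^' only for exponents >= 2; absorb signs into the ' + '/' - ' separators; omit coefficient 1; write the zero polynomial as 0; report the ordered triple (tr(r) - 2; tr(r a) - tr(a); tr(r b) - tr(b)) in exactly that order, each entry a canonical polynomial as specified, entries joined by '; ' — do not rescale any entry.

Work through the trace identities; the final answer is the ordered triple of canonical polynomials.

trace(b^2 a) = trace(b)*trace(a b) - trace(a) = y*z - x
next, trace(b^2) = trace(b)*trace(b) - trace(1) = y^2 - 2
trace(b a^2 b) = trace(a)*trace(b^2 a) - trace(b^2) = x*y*z - x^2 - y^2 + 2
trace(b a b a) = trace(a b)*trace(a b) - trace(1) = z^2 - 2
and trace(b a^2 b a) = trace(a)*trace(b a b a) - trace(b a b) = x*z^2 - y*z - x
next, trace(a b a^-1 b a) = trace(b a^2 b)*trace(a) - trace(b a^2 b a) = x^2*y*z - x^3 - x*y^2 - x*z^2 + y*z + 3*x
and trace(a b a) = trace(a)*trace(b a) - trace(b) = x*z - y
and trace(b a b a b) = trace(b)*trace(a b a b) - trace(a b a) = y*z^2 - x*z - y
trace(b a b a b a) = trace(a b)*trace(a b a b) - trace(a^-1 b^-1) = z^3 - 3*z
trace(a b a^-1 b a b) = trace(b a b a b)*trace(a) - trace(b a b a b a) = x*y*z^2 - x^2*z - z^3 - x*y + 3*z
next, trace(b a^-1 b a b^-1 a) = trace(a b a^-1 b a)*trace(b) - trace(a b a^-1 b a b) = x^2*y^2*z - x^3*y - x*y^3 - 2*x*y*z^2 + x^2*z + y^2*z + z^3 + 4*x*y - 3*z
trace(b a b^-1 a^-1 b a^-1) = trace(b a^-1 b a b^-1)*trace(a) - trace(b a^-1 b a b^-1 a) = -x^2*y^2*z + x^3*y + x*y^3 + 2*x*y*z^2 - x^2*z - y^2*z - z^3 - 3*x*y + 3*z
and trace(b^2 a b^-1 a) = trace(a b^2 a)*trace(b) - trace(a b^2 a b)   [inverse elimination on b] = x*y^2*z - x^2*y - y^3 - y*z^2 + x*z + 3*y
trace(b a b^-1 a^-1 b) = trace(b^2 a b^-1)*trace(a) - trace(b^2 a b^-1 a)   [inverse elimination on a] = -x*y^2*z + x^2*y + y^3 + y*z^2 - 3*y
trace(b^2 a^2 b) = trace(b)*trace(b a^2 b) - trace(b a^2) = x*y^2*z - x^2*y - y^3 - x*z + 3*y
trace(b a b^2) = trace(b)*trace(b a b) - trace(b a) = y^2*z - x*y - z
trace(b^2 a^2 b a) = trace(a)*trace(b a b^2 a) - trace(b a b^2) = x*y*z^2 - x^2*z - y^2*z + z
and trace(a b a^-1 b^2 a) = trace(b^2 a^2 b)*trace(a) - trace(b^2 a^2 b a) = x^2*y^2*z - x^3*y - x*y^3 - x*y*z^2 + y^2*z + 3*x*y - z
and trace(b^2 a b a b) = trace(b)*trace(a b a b^2) - trace(a b a b) = y^2*z^2 - x*y*z - y^2 - z^2 + 2
trace(b^2 a b a b a) = trace(b)*trace(a b a b a b) - trace(a b a b a) = y*z^3 - x*z^2 - 2*y*z + x
trace(a b a^-1 b^2 a b) = trace(b^2 a b a b)*trace(a) - trace(b^2 a b a b a) = x*y^2*z^2 - x^2*y*z - y*z^3 - x*y^2 + 2*y*z + x
and trace(b a^-1 b^2 a b^-1 a) = trace(a b a^-1 b^2 a)*trace(b) - trace(a b a^-1 b^2 a b) = x^2*y^3*z - x^3*y^2 - x*y^4 - 2*x*y^2*z^2 + x^2*y*z + y^3*z + y*z^3 + 4*x*y^2 - 3*y*z - x
next, trace(b a b^-1 a^-1 b a^-1 b) = trace(b a^-1 b^2 a b^-1)*trace(a) - trace(b a^-1 b^2 a b^-1 a) = -x^2*y^3*z + x^3*y^2 + x*y^4 + 2*x*y^2*z^2 - x^2*y*z - y^3*z - y*z^3 - 3*x*y^2 + 3*y*z - x
assemble the triple (trace(r) - 2; trace(r a) - x; trace(r b) - y)

-x^2*y^2*z + x^3*y + x*y^3 + 2*x*y*z^2 - x^2*z - y^2*z - z^3 - 3*x*y + 3*z - 2; -x*y^2*z + x^2*y + y^3 + y*z^2 - x - 3*y; -x^2*y^3*z + x^3*y^2 + x*y^4 + 2*x*y^2*z^2 - x^2*y*z - y^3*z - y*z^3 - 3*x*y^2 + 3*y*z - x - y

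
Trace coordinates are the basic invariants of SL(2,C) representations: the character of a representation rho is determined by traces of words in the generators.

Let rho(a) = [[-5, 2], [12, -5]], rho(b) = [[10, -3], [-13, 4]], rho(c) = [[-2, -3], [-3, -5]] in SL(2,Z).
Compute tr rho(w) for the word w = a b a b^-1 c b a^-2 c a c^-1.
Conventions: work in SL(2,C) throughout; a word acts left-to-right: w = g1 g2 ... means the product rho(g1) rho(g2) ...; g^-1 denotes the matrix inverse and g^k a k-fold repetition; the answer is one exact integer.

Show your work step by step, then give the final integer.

rho(a) = [[-5, 2], [12, -5]]
... * rho(b) = [[10, -3], [-13, 4]]  ->  [[-76, 23], [185, -56]]
... * rho(a) = [[-5, 2], [12, -5]]  ->  [[656, -267], [-1597, 650]]
... * rho(b^-1) = [[4, 3], [13, 10]]  ->  [[-847, -702], [2062, 1709]]
... * rho(c) = [[-2, -3], [-3, -5]]  ->  [[3800, 6051], [-9251, -14731]]
... * rho(b) = [[10, -3], [-13, 4]]  ->  [[-40663, 12804], [98993, -31171]]
... * rho(a^-1) = [[-5, -2], [-12, -5]]  ->  [[49667, 17306], [-120913, -42131]]
... * rho(a^-1) = [[-5, -2], [-12, -5]]  ->  [[-456007, -185864], [1110137, 452481]]
... * rho(c) = [[-2, -3], [-3, -5]]  ->  [[1469606, 2297341], [-3577717, -5592816]]
... * rho(a) = [[-5, 2], [12, -5]]  ->  [[20220062, -8547493], [-49225207, 20808646]]
... * rho(c^-1) = [[-5, 3], [3, -2]]  ->  [[-126742789, 77755172], [308551973, -189292913]]
tr = -126742789 + -189292913 = -316035702

-316035702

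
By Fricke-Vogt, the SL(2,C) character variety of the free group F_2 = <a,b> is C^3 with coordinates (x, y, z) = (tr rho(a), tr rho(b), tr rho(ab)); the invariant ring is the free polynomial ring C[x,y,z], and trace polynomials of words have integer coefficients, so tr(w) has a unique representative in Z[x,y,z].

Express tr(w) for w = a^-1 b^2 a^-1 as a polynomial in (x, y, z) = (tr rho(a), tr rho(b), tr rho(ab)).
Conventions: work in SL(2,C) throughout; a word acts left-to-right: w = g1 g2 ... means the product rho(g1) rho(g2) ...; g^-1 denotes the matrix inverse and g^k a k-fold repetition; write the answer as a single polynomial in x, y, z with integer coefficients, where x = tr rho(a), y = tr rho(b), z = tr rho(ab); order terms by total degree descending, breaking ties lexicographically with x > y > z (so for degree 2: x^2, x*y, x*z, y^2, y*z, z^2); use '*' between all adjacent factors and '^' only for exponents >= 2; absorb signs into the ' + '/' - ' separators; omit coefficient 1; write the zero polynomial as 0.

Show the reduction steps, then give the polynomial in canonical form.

x^2*y^2 - x*y*z - x^2 - y^2 + 2

reduce: trace(b^2) = trace(b) trace(b) - trace(1) = y^2 - 2
trace(b^2 a) = trace(b) trace(a b) - trace(a) = y*z - x
so trace(a^-1 b^2) = trace(b^2) trace(a) - trace(b^2 a) = x*y^2 - y*z - x
reduce: trace(a^-1 b^2 a^-1) = trace(a^-1 b^2) trace(a) - trace(a^-1 b^2 a) = x^2*y^2 - x*y*z - x^2 - y^2 + 2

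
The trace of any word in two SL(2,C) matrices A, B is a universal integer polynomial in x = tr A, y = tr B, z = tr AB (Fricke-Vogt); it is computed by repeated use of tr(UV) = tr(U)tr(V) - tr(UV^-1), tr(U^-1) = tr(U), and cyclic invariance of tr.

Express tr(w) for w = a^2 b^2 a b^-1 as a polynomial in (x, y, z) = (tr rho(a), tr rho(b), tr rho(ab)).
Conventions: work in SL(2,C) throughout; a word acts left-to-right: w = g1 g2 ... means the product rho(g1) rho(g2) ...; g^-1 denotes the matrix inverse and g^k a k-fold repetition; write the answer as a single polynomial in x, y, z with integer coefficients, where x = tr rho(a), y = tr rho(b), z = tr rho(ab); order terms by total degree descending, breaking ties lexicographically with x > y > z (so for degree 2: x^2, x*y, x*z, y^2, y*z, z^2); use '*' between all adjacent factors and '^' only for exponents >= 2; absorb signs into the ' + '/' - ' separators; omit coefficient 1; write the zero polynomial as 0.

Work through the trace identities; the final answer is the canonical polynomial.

x^2*y^2*z - x^3*y - x*y^3 - x*y*z^2 + x^2*z + 3*x*y - z

trace(b a^2) = trace(a) * trace(b a) - trace(b) = x*z - y
trace(a^3 b) = trace(a) * trace(b a^2) - trace(b a) = x^2*z - x*y - z
reduce: trace(a^2) = trace(a) * trace(a) - trace(1) = x^2 - 2
so trace(a^3) = trace(a) * trace(a^2) - trace(a) = x^3 - 3*x
reduce: trace(a^2 b^2 a) = trace(b) * trace(a^3 b) - trace(a^3) = x^2*y*z - x^3 - x*y^2 - y*z + 3*x
trace(b a b a) = trace(a b) * trace(a b) - trace(1) = z^2 - 2
reduce: trace(b a b) = trace(b) * trace(a b) - trace(a) = y*z - x
so trace(a b a^2 b) = trace(a) * trace(b a b a) - trace(b a b) = x*z^2 - y*z - x
so trace(a^2 b^2 a b) = trace(b) * trace(a b a^2 b) - trace(a b a^2) = x*y*z^2 - x^2*z - y^2*z + z
trace(a^2 b^2 a b^-1) = trace(a^2 b^2 a) * trace(b) - trace(a^2 b^2 a b) = x^2*y^2*z - x^3*y - x*y^3 - x*y*z^2 + x^2*z + 3*x*y - z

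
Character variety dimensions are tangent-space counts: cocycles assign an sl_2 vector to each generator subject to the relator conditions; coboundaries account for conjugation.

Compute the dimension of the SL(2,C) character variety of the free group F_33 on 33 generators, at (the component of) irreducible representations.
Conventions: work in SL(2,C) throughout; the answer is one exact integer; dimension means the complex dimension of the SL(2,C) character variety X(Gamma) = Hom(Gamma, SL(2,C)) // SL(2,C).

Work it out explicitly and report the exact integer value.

96

Here Gamma is free of rank 33 — no relator constrains a cocycle.
A cocycle picks one sl_2 vector per generator freely, giving dim Z^1 = 3*33 = 99.
dim B^1 = 3: the coboundary map is injective because an irreducible image has centralizer 0 in sl_2.
dim H^1 = 99 - 3 = 96, which is dim X.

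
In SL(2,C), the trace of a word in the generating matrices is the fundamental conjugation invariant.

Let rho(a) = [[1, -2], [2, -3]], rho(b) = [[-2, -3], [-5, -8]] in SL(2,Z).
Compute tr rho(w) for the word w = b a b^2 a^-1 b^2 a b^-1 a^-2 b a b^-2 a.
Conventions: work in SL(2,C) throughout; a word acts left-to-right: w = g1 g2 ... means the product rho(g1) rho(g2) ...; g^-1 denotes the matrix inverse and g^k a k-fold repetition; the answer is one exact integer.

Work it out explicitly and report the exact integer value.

rho(b) = [[-2, -3], [-5, -8]]
... * rho(a) = [[1, -2], [2, -3]]  ->  [[-8, 13], [-21, 34]]
... * rho(b) = [[-2, -3], [-5, -8]]  ->  [[-49, -80], [-128, -209]]
... * rho(b) = [[-2, -3], [-5, -8]]  ->  [[498, 787], [1301, 2056]]
... * rho(a^-1) = [[-3, 2], [-2, 1]]  ->  [[-3068, 1783], [-8015, 4658]]
... * rho(b) = [[-2, -3], [-5, -8]]  ->  [[-2779, -5060], [-7260, -13219]]
... * rho(b) = [[-2, -3], [-5, -8]]  ->  [[30858, 48817], [80615, 127532]]
... * rho(a) = [[1, -2], [2, -3]]  ->  [[128492, -208167], [335679, -543826]]
... * rho(b^-1) = [[-8, 3], [5, -2]]  ->  [[-2068771, 801810], [-5404562, 2094689]]
... * rho(a^-1) = [[-3, 2], [-2, 1]]  ->  [[4602693, -3335732], [12024308, -8714435]]
... * rho(a^-1) = [[-3, 2], [-2, 1]]  ->  [[-7136615, 5869654], [-18644054, 15334181]]
... * rho(b) = [[-2, -3], [-5, -8]]  ->  [[-15075040, -25547387], [-39382797, -66741286]]
... * rho(a) = [[1, -2], [2, -3]]  ->  [[-66169814, 106792241], [-172865369, 278989452]]
... * rho(b^-1) = [[-8, 3], [5, -2]]  ->  [[1063319717, -412093924], [2777870212, -1076575011]]
... * rho(b^-1) = [[-8, 3], [5, -2]]  ->  [[-10567027356, 4014146999], [-27605836751, 10486760658]]
... * rho(a) = [[1, -2], [2, -3]]  ->  [[-2538733358, 9091613715], [-6632315435, 23751391528]]
tr = -2538733358 + 23751391528 = 21212658170

21212658170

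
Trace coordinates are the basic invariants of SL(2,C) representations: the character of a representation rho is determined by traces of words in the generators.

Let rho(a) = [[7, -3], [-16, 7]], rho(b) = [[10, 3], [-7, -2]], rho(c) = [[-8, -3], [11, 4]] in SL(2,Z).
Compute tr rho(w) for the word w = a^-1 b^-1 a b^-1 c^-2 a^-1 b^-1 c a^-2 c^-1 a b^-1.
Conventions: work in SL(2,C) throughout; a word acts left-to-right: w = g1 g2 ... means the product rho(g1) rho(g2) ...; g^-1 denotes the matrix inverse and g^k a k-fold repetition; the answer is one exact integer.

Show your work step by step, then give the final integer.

rho(a^-1) = [[7, 3], [16, 7]]
... * rho(b^-1) = [[-2, -3], [7, 10]]  ->  [[7, 9], [17, 22]]
... * rho(a) = [[7, -3], [-16, 7]]  ->  [[-95, 42], [-233, 103]]
... * rho(b^-1) = [[-2, -3], [7, 10]]  ->  [[484, 705], [1187, 1729]]
... * rho(c^-1) = [[4, 3], [-11, -8]]  ->  [[-5819, -4188], [-14271, -10271]]
... * rho(c^-1) = [[4, 3], [-11, -8]]  ->  [[22792, 16047], [55897, 39355]]
... * rho(a^-1) = [[7, 3], [16, 7]]  ->  [[416296, 180705], [1020959, 443176]]
... * rho(b^-1) = [[-2, -3], [7, 10]]  ->  [[432343, 558162], [1060314, 1368883]]
... * rho(c) = [[-8, -3], [11, 4]]  ->  [[2681038, 935619], [6575201, 2294590]]
... * rho(a^-1) = [[7, 3], [16, 7]]  ->  [[33737170, 14592447], [82739847, 35787733]]
... * rho(a^-1) = [[7, 3], [16, 7]]  ->  [[469639342, 203358639], [1151782657, 498733672]]
... * rho(c^-1) = [[4, 3], [-11, -8]]  ->  [[-358387661, -217951086], [-878939764, -534521405]]
... * rho(a) = [[7, -3], [-16, 7]]  ->  [[978503749, -450494619], [2399764132, -1104830543]]
... * rho(b^-1) = [[-2, -3], [7, 10]]  ->  [[-5110469831, -7440457437], [-12533342065, -18247597826]]
tr = -5110469831 + -18247597826 = -23358067657

-23358067657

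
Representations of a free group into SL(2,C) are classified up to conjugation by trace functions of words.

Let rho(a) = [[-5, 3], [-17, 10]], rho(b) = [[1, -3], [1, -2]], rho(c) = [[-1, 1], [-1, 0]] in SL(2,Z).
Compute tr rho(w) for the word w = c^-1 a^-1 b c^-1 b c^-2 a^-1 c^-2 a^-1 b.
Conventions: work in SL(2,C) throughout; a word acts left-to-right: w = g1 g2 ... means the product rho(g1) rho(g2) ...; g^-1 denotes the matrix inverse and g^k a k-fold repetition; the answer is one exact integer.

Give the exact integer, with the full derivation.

rho(c^-1) = [[0, -1], [1, -1]]
... * rho(a^-1) = [[10, -3], [17, -5]]  ->  [[-17, 5], [-7, 2]]
... * rho(b) = [[1, -3], [1, -2]]  ->  [[-12, 41], [-5, 17]]
... * rho(c^-1) = [[0, -1], [1, -1]]  ->  [[41, -29], [17, -12]]
... * rho(b) = [[1, -3], [1, -2]]  ->  [[12, -65], [5, -27]]
... * rho(c^-1) = [[0, -1], [1, -1]]  ->  [[-65, 53], [-27, 22]]
... * rho(c^-1) = [[0, -1], [1, -1]]  ->  [[53, 12], [22, 5]]
... * rho(a^-1) = [[10, -3], [17, -5]]  ->  [[734, -219], [305, -91]]
... * rho(c^-1) = [[0, -1], [1, -1]]  ->  [[-219, -515], [-91, -214]]
... * rho(c^-1) = [[0, -1], [1, -1]]  ->  [[-515, 734], [-214, 305]]
... * rho(a^-1) = [[10, -3], [17, -5]]  ->  [[7328, -2125], [3045, -883]]
... * rho(b) = [[1, -3], [1, -2]]  ->  [[5203, -17734], [2162, -7369]]
tr = 5203 + -7369 = -2166

-2166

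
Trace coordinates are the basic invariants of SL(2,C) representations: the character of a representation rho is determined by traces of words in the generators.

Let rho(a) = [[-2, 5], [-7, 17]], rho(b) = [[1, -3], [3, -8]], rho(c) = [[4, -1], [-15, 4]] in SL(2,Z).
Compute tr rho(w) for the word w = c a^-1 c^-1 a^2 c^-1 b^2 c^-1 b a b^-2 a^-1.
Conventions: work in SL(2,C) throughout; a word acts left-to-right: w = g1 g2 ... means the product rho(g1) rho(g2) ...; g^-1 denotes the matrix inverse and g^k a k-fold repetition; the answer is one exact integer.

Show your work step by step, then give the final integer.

-123628712330

rho(c) = [[4, -1], [-15, 4]]
... * rho(a^-1) = [[17, -5], [7, -2]]  ->  [[61, -18], [-227, 67]]
... * rho(c^-1) = [[4, 1], [15, 4]]  ->  [[-26, -11], [97, 41]]
... * rho(a) = [[-2, 5], [-7, 17]]  ->  [[129, -317], [-481, 1182]]
... * rho(a) = [[-2, 5], [-7, 17]]  ->  [[1961, -4744], [-7312, 17689]]
... * rho(c^-1) = [[4, 1], [15, 4]]  ->  [[-63316, -17015], [236087, 63444]]
... * rho(b) = [[1, -3], [3, -8]]  ->  [[-114361, 326068], [426419, -1215813]]
... * rho(b) = [[1, -3], [3, -8]]  ->  [[863843, -2265461], [-3221020, 8447247]]
... * rho(c^-1) = [[4, 1], [15, 4]]  ->  [[-30526543, -8198001], [113824625, 30567968]]
... * rho(b) = [[1, -3], [3, -8]]  ->  [[-55120546, 157163637], [205528529, -586017619]]
... * rho(a) = [[-2, 5], [-7, 17]]  ->  [[-989904367, 2396179099], [3691066275, -8934656878]]
... * rho(b^-1) = [[-8, 3], [-3, 1]]  ->  [[730697639, -573534002], [-2724559566, 2138541947]]
... * rho(b^-1) = [[-8, 3], [-3, 1]]  ->  [[-4124979106, 1618558915], [15380850687, -6035136751]]
... * rho(a^-1) = [[17, -5], [7, -2]]  ->  [[-58794732397, 17387777700], [219228504422, -64833979933]]
tr = -58794732397 + -64833979933 = -123628712330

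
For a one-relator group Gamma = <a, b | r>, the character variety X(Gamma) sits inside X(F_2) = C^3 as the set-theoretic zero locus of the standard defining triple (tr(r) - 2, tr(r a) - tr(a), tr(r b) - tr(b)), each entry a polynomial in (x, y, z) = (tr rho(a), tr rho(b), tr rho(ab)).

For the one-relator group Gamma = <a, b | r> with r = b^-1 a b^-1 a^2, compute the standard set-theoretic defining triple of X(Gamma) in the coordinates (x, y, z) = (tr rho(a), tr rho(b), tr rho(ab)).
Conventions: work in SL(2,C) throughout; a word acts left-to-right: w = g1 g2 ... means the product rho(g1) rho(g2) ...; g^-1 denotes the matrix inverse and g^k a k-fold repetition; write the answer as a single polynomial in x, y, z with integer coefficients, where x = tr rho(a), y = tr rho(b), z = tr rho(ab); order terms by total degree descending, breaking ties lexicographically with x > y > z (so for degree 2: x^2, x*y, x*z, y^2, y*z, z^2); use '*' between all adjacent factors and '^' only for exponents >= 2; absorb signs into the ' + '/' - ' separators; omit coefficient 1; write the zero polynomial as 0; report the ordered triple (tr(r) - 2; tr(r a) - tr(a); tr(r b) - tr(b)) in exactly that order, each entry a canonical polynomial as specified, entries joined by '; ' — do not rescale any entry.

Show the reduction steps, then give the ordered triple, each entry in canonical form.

x^3*y^2 - 2*x^2*y*z - x*y^2 + x*z^2 + y*z - x - 2; x^4*y^2 - 2*x^3*y*z - 2*x^2*y^2 + x^2*z^2 + 3*x*y*z - x^2 - z^2 - x + 2; x^3*y - x^2*z - 2*x*y - y + z

tr(a^2) = tr(a) * tr(a) - tr(1)  (reduce the a square) = x^2 - 2
tr(a^3) = tr(a) * tr(a^2) - tr(a)  (reduce the a square) = x^3 - 3*x
tr(a b a) = tr(a) * tr(b a) - tr(b)  (reduce the a square) = x*z - y
tr(a^3 b) = tr(a) * tr(a b a) - tr(a b)  (reduce the a square) = x^2*z - x*y - z
so tr(a^2 b^-1 a) = tr(a^3) * tr(b) - tr(a^3 b)  (eliminate b^-1) = x^3*y - x^2*z - 2*x*y + z
reduce: tr(b a b a) = tr(a b) * tr(a b) - tr(1)  (split on a) = z^2 - 2
reduce: tr(b a b) = tr(b) * tr(a b) - tr(a)  (reduce the b square) = y*z - x
so tr(a b a^2 b) = tr(a) * tr(b a b a) - tr(b a b)  (reduce the a square) = x*z^2 - y*z - x
reduce: tr(a^2 b^-1 a b) = tr(a b a^2) * tr(b) - tr(a b a^2 b)  (eliminate b^-1) = x^2*y*z - x*y^2 - x*z^2 + x
reduce: tr(b^-1 a b^-1 a^2) = tr(a^2 b^-1 a) * tr(b) - tr(a^2 b^-1 a b)  (eliminate b^-1) = x^3*y^2 - 2*x^2*y*z - x*y^2 + x*z^2 + y*z - x
reduce: tr(a^4) = tr(a) * tr(a^3) - tr(a^2)  (reduce the a square) = x^4 - 4*x^2 + 2
so tr(a^4 b) = tr(a) * tr(a^2 b a) - tr(a^2 b)  (reduce the a square) = x^3*z - x^2*y - 2*x*z + y
tr(a^3 b^-1 a) = tr(a^4) * tr(b) - tr(a^4 b)  (eliminate b^-1) = x^4*y - x^3*z - 3*x^2*y + 2*x*z + y
reduce: tr(a b a^3 b) = tr(a) * tr(b a b a^2) - tr(b a b a)  (reduce the a square) = x^2*z^2 - x*y*z - x^2 - z^2 + 2
reduce: tr(a^3 b^-1 a b) = tr(a b a^3) * tr(b) - tr(a b a^3 b)  (eliminate b^-1) = x^3*y*z - x^2*y^2 - x^2*z^2 - x*y*z + x^2 + y^2 + z^2 - 2
so tr(b^-1 a b^-1 a^3) = tr(a^3 b^-1 a) * tr(b) - tr(a^3 b^-1 a b)  (eliminate b^-1) = x^4*y^2 - 2*x^3*y*z - 2*x^2*y^2 + x^2*z^2 + 3*x*y*z - x^2 - z^2 + 2
assemble the triple (tr(r) - 2; tr(r a) - x; tr(r b) - y)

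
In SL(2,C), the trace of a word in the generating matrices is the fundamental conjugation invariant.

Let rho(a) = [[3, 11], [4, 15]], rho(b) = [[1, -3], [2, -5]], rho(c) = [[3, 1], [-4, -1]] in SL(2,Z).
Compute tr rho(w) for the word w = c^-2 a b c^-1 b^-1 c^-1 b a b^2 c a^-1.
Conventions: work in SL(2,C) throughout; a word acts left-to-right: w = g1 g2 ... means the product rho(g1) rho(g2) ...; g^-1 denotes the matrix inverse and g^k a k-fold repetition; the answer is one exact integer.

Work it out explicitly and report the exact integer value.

rho(c^-1) = [[-1, -1], [4, 3]]
... * rho(c^-1) = [[-1, -1], [4, 3]]  ->  [[-3, -2], [8, 5]]
... * rho(a) = [[3, 11], [4, 15]]  ->  [[-17, -63], [44, 163]]
... * rho(b) = [[1, -3], [2, -5]]  ->  [[-143, 366], [370, -947]]
... * rho(c^-1) = [[-1, -1], [4, 3]]  ->  [[1607, 1241], [-4158, -3211]]
... * rho(b^-1) = [[-5, 3], [-2, 1]]  ->  [[-10517, 6062], [27212, -15685]]
... * rho(c^-1) = [[-1, -1], [4, 3]]  ->  [[34765, 28703], [-89952, -74267]]
... * rho(b) = [[1, -3], [2, -5]]  ->  [[92171, -247810], [-238486, 641191]]
... * rho(a) = [[3, 11], [4, 15]]  ->  [[-714727, -2703269], [1849306, 6994519]]
... * rho(b) = [[1, -3], [2, -5]]  ->  [[-6121265, 15660526], [15838344, -40520513]]
... * rho(b) = [[1, -3], [2, -5]]  ->  [[25199787, -59938835], [-65202682, 155087533]]
... * rho(c) = [[3, 1], [-4, -1]]  ->  [[315354701, 85138622], [-815958178, -220290215]]
... * rho(a^-1) = [[15, -11], [-4, 3]]  ->  [[4389766027, -3213485845], [-11358211810, 8314669313]]
tr = 4389766027 + 8314669313 = 12704435340

12704435340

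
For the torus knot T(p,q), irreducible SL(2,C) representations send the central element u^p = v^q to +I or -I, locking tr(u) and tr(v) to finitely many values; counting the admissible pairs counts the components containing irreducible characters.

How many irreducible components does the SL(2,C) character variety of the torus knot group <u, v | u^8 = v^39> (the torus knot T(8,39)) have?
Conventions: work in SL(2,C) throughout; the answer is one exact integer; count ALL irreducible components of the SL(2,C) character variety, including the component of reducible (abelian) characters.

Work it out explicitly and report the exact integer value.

For T(8,39): irreducibility forces the central element u^8 = v^39 to one of +I, -I.
On an irreducible component, tr(u) is locked at 2*cos(pi*alpha/8) for some alpha in 1..7, and tr(v) at 2*cos(pi*beta/39) for some beta in 1..38.
u^8 = (-1)^alpha I and v^39 = (-1)^beta I must agree, so alpha and beta have equal parity.
Counting: 4 odd alphas x 19 odd betas + 3 even alphas x 19 even betas = 76 + 57 = 133.
That is 133 components of irreducible characters, and with the reducible (abelian) component the total is 134.

134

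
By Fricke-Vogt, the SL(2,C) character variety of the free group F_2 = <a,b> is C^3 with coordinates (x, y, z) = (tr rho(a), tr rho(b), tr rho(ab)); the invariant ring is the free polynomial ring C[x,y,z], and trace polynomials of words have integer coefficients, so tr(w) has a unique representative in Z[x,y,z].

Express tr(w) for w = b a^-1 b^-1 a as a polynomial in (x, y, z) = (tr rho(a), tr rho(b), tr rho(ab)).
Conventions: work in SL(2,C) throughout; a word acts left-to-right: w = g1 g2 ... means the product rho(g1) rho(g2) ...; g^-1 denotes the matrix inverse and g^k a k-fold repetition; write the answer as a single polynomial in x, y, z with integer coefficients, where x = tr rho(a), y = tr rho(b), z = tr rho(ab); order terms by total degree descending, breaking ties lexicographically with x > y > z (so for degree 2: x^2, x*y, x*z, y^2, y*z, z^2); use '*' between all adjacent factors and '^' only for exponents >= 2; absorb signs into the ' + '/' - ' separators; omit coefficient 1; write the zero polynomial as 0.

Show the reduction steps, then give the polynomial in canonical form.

trace(b a b) = trace(b) trace(a b) - trace(a) = y*z - x
and trace(b a b a) = trace(b a) trace(b a) - trace(1) = z^2 - 2
trace(a b a^-1 b) = trace(b a b) trace(a) - trace(b a b a) = x*y*z - x^2 - z^2 + 2
and trace(b a^-1 b^-1 a) = trace(a b a^-1) trace(b) - trace(a b a^-1 b) = -x*y*z + x^2 + y^2 + z^2 - 2

-x*y*z + x^2 + y^2 + z^2 - 2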